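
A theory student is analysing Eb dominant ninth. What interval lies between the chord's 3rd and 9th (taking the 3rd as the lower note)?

minor seventh

The chord tones of Eb9 are Eb, G, Bb, Db, F.
The 3rd is G and the 9th is F.
7 letter names make it a seventh; at 10 semitones (a half step narrower than major) the quality is minor.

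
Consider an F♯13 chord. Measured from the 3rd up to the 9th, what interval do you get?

m7

Spelling the chord: F♯, A♯, C♯, E, G♯, D♯.
3rd = A♯; 9th = G♯.
7 letter names make it a seventh; at 10 semitones (a half step narrower than major) the quality is minor.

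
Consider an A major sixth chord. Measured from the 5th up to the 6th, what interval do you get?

M2

Spelling the chord: A, C#, E, F#.
5th = E; 6th = F#.
E up to F# spans 2 letter names and 2 semitones — a major second.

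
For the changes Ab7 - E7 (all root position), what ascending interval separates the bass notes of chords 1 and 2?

The roots are Ab and E.
Ab up to E is 8 semitones, a half step wider than a perfect fifth, so the interval is augmented.

augmented 5th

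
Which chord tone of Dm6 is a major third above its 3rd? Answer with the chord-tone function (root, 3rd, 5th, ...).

5th

Spelling the chord: D–F–A–B.
The 3rd is F. A major third above F is A.
A is the chord's 5th.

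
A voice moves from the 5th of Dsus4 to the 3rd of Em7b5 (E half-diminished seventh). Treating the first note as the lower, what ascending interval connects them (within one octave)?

m7

Dsus4 has A as its 5th, and Em7b5 (E half-diminished seventh) has G as its 3rd.
From A to G: 10 semitones over a seventh = minor.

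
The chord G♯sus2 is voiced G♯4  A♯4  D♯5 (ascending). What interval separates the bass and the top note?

The outer voices are G♯4 and D♯5.
G♯ up to D♯ spans 5 letter names and 7 semitones — a perfect fifth.

perfect fifth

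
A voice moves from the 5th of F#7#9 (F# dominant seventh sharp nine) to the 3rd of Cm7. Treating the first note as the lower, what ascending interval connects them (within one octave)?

d3

F#7#9 (F# dominant seventh sharp nine) has C# as its 5th, and Cm7 has Eb as its 3rd.
C# up to Eb is 2 semitones, a whole step narrower than a major third, so the interval is diminished.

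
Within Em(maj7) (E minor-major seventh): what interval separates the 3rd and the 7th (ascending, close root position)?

augmented fifth

Spelling the chord: E–G–B–D#.
3rd = G; 7th = D#.
From G to D#: 8 semitones over a fifth = augmented.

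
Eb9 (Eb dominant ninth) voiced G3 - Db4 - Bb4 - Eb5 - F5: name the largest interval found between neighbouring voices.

Adjacent intervals: G3→Db4 = diminished fifth; Db4→Bb4 = major sixth; Bb4→Eb5 = perfect fourth; Eb5→F5 = major second.
The largest is Db4 to Bb4, a major sixth (9 semitones).

major sixth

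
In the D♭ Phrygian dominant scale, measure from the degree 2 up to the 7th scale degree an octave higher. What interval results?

D♭ phrygian dominant: D♭ E𝄫 F G♭ A♭ B𝄫 C♭.
Degree 2 = E𝄫; 7th scale degree (up an octave) = C♭.
E𝄫 up to C♭ spans 13 letter names and 21 semitones — a major thirteenth.

major thirteenth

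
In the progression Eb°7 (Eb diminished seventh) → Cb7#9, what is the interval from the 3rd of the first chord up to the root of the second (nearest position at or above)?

P4

Eb°7 (Eb diminished seventh) has Gb as its 3rd, and Cb7#9 has Cb as its root.
From Gb to Cb is 5 semitones, exactly the perfect fourth.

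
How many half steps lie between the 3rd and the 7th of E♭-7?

7

E♭m7 is spelled E♭, G♭, B♭, D♭.
G♭ to D♭ is a perfect fifth: 7 semitones.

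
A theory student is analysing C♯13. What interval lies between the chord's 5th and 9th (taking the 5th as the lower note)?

P5

The chord tones of C♯13 are C♯, E♯, G♯, B, D♯, A♯.
That puts G♯ below D♯.
From G♯ to D♯ is 7 semitones, exactly the perfect fifth.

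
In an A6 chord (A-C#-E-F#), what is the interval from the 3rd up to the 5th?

3rd = C#; 5th = E.
From C# to E: 3 semitones over a third = minor.

minor third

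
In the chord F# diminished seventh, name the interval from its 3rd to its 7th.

F#dim7 (F# diminished seventh) is spelled F# A C Eb.
The 3rd is A and the 7th is Eb.
From A to Eb: 6 semitones over a fifth = diminished.

diminished fifth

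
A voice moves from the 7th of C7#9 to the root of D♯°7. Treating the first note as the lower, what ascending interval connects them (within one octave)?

The 7th of C7#9 is B♭; the root of D♯°7 is D♯.
B♭ up to D♯ is 5 semitones, a half step wider than a major third, so the interval is augmented.

augmented third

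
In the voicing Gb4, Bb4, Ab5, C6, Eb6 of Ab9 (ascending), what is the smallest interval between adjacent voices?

minor third

Adjacent intervals: Gb4→Bb4 = major third; Bb4→Ab5 = minor seventh; Ab5→C6 = major third; C6→Eb6 = minor third.
The smallest is C6 to Eb6, a minor third (3 semitones).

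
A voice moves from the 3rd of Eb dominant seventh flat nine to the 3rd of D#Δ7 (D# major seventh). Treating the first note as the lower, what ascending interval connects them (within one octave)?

The 3rd of Eb dominant seventh flat nine is G; the 3rd of D#Δ7 (D# major seventh) is F##.
G up to F## is 12 semitones, a half step wider than a major seventh, so the interval is augmented.

augmented 7th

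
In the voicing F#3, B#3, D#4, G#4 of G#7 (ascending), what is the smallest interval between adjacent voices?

minor third

Adjacent intervals: F#3→B#3 = augmented fourth; B#3→D#4 = minor third; D#4→G#4 = perfect fourth.
The smallest is B#3 to D#4, a minor third (3 semitones).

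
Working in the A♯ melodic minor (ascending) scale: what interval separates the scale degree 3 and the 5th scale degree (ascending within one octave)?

The scale runs A♯ B♯ C♯ D♯ E♯ F𝄪 G𝄪.
The scale degree 3 is C♯ and the scale degree 5 is E♯.
C♯ up to E♯ spans 3 letter names and 4 semitones — a major third.

M3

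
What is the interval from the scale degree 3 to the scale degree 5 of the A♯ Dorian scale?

Spelling the A♯ Dorian scale: A♯ B♯ C♯ D♯ E♯ F𝄪 G♯.
The scale degree 3 is C♯ and the scale degree 5 is E♯.
From C♯ to E♯ is 4 semitones, exactly the major third.

major third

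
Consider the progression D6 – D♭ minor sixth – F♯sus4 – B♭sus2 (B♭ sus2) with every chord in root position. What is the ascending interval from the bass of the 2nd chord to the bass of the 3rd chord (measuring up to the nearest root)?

The roots are D♭ and F♯.
3 letter names make it a third; at 5 semitones (a half step wider than major) the quality is augmented.

augmented 3rd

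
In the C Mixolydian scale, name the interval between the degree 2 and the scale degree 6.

perfect fifth

Spelling the C Mixolydian scale: C D E F G A Bb.
Degree 2 = D; 6th degree = A.
Counting 5 letters and 7 half steps from D gives a perfect fifth.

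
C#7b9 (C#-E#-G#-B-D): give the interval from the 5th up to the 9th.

The 5th is G# and the 9th is D.
G# up to D is 6 semitones, a half step narrower than a perfect fifth, so the interval is diminished.

diminished 5th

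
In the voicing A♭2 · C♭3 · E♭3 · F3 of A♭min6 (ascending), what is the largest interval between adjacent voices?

Adjacent intervals: A♭2→C♭3 = minor third; C♭3→E♭3 = major third; E♭3→F3 = major second.
The largest is C♭3 to E♭3, a major third (4 semitones).

major third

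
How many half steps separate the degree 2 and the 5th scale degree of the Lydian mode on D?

5

The scale is D E F♯ G♯ A B C♯.
E up to A is a perfect fourth — 5 semitones.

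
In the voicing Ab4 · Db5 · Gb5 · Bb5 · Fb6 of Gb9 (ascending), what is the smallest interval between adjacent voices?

Adjacent intervals: Ab4→Db5 = perfect fourth; Db5→Gb5 = perfect fourth; Gb5→Bb5 = major third; Bb5→Fb6 = diminished fifth.
The smallest is Gb5 to Bb5, a major third (4 semitones).

major 3rd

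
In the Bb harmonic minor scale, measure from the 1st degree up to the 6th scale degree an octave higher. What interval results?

minor thirteenth

Spelling the Bb harmonic minor scale: Bb C Db Eb F Gb A.
So we need the interval from Bb up to Gb.
13 letter names make it a thirteenth; at 20 semitones (a half step narrower than major) the quality is minor.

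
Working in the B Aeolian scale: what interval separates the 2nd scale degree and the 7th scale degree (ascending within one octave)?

B natural minor: B C# D E F# G A.
The 2nd scale degree is C# and the degree 7 is A.
C# up to A is 8 semitones, a half step narrower than a major sixth, so the interval is minor.

minor sixth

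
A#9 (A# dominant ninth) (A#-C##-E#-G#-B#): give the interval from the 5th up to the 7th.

minor third

The 5th is E# and the 7th is G#.
3 letter names make it a third; at 3 semitones (a half step narrower than major) the quality is minor.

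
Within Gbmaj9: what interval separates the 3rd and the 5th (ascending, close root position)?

m3

Gbmaj9 (Gb major ninth) is spelled Gb, Bb, Db, F, Ab.
3rd = Bb; 5th = Db.
Bb up to Db is 3 semitones, a half step narrower than a major third, so the interval is minor.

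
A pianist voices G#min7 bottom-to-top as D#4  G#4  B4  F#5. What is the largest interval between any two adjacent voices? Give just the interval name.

perfect fifth

Adjacent intervals: D#4→G#4 = perfect fourth; G#4→B4 = minor third; B4→F#5 = perfect fifth.
The largest is B4 to F#5, a perfect fifth (7 semitones).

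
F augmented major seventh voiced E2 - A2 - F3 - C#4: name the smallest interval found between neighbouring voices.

perfect fourth

Adjacent intervals: E2→A2 = perfect fourth; A2→F3 = minor sixth; F3→C#4 = augmented fifth.
The smallest is E2 to A2, a perfect fourth (5 semitones).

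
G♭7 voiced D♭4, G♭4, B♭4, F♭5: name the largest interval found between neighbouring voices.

diminished 5th

Adjacent intervals: D♭4→G♭4 = perfect fourth; G♭4→B♭4 = major third; B♭4→F♭5 = diminished fifth.
The largest is B♭4 to F♭5, a diminished fifth (6 semitones).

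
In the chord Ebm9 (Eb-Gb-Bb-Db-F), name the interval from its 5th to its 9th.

So we need the interval from Bb up to F.
Bb up to F spans 5 letter names and 7 semitones — a perfect fifth.

perfect fifth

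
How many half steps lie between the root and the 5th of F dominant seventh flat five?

6

The chord tones of F dominant seventh flat five are F-A-C♭-E♭.
F to C♭ is a diminished fifth: 6 semitones.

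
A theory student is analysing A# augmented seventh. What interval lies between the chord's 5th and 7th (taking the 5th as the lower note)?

A#aug7 (A# augmented seventh): A#, C##, E##, G#.
So we need the interval from E## up to G#.
E## up to G# is 2 semitones, a whole step narrower than a major third, so the interval is diminished.

diminished 3rd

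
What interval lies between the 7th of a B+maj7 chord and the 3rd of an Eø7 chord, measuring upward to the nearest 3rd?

diminished seventh

B+maj7 has A# as its 7th, and Eø7 has G as its 3rd.
7 letter names make it a seventh; at 9 semitones (a whole step narrower than major) the quality is diminished.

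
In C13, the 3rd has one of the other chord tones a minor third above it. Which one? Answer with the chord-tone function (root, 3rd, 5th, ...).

5th

The chord tones of C13 are C-E-G-B♭-D-A.
The 3rd is E. A minor third above E is G.
G is the chord's 5th.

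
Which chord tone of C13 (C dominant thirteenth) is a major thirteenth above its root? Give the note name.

C13 (C dominant thirteenth): C, E, G, B♭, D, A.
The root is C. A major thirteenth above C is A.
A is the chord's 13th.

A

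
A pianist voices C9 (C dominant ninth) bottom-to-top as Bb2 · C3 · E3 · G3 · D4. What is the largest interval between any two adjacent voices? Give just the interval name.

perfect fifth

Adjacent intervals: Bb2→C3 = major second; C3→E3 = major third; E3→G3 = minor third; G3→D4 = perfect fifth.
The largest is G3 to D4, a perfect fifth (7 semitones).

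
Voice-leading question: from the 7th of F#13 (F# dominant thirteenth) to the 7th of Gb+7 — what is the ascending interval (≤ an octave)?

diminished second

F#13 (F# dominant thirteenth) has E as its 7th, and Gb+7 has Fb as its 7th.
E up to Fb is 0 semitones, a whole step narrower than a major second, so the interval is diminished.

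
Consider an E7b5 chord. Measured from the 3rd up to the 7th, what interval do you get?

E7b5: E, G#, Bb, D.
So we need the interval from G# up to D.
5 letter names make it a fifth; at 6 semitones (a half step narrower than perfect) the quality is diminished.

d5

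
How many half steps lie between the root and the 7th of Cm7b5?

10

Spelling the chord: C Eb Gb Bb.
C to Bb is a minor seventh: 10 semitones.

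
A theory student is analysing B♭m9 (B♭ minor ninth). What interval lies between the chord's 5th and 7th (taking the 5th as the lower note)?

minor third

The chord tones of B♭min9 (B♭ minor ninth) are B♭–D♭–F–A♭–C.
That puts F below A♭.
F up to A♭ is 3 semitones, a half step narrower than a major third, so the interval is minor.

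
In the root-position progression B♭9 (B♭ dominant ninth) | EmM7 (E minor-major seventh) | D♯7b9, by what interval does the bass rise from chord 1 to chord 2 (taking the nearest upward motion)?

The roots are B♭ and E.
B♭ up to E is 6 semitones, a half step wider than a perfect fourth, so the interval is augmented.

A4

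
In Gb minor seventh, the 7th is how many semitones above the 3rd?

Gb-7: Gb-Bbb-Db-Fb.
Bbb to Fb is a perfect fifth: 7 semitones.

7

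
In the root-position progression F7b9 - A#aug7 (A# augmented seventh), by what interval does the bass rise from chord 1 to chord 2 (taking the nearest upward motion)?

augmented third

The roots are F and A#.
F up to A# is 5 semitones, a half step wider than a major third, so the interval is augmented.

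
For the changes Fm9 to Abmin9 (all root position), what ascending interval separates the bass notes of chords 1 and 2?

The roots are F and Ab.
F up to Ab is 3 semitones, a half step narrower than a major third, so the interval is minor.

minor 3rd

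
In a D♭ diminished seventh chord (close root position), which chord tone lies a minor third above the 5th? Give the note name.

Cbb

D♭ diminished seventh is spelled D♭-F♭-A𝄫-C𝄫.
The 5th is A𝄫. A minor third above A𝄫 is C𝄫.
C𝄫 is the chord's 7th.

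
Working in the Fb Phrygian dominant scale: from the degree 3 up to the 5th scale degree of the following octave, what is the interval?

The scale runs Fb Gbb Ab Bbb Cb Dbb Ebb.
So we need the interval from Ab up to Cb.
Ab up to Cb is 15 semitones, a half step narrower than a major tenth, so the interval is minor.

minor tenth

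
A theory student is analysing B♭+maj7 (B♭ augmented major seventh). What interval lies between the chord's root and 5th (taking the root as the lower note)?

Spelling the chord: B♭ D F♯ A.
The root is B♭ and the 5th is F♯.
B♭ up to F♯ is 8 semitones, a half step wider than a perfect fifth, so the interval is augmented.

A5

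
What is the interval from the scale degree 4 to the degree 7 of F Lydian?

perfect 4th

F lydian: F G A B C D E.
The scale degree 4 is B and the degree 7 is E.
From B to E is 5 semitones, exactly the perfect fourth.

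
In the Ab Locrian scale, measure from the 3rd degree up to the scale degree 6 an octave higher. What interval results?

The scale runs Ab Bbb Cb Db Ebb Fb Gb.
So we need the interval from Cb up to Fb.
Cb up to Fb spans 11 letter names and 17 semitones — a perfect eleventh.

perfect eleventh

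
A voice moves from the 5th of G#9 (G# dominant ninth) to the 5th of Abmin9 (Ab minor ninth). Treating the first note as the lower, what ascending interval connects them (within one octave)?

diminished second

G#9 (G# dominant ninth) has D# as its 5th, and Abmin9 (Ab minor ninth) has Eb as its 5th.
D# up to Eb is 0 semitones, a whole step narrower than a major second, so the interval is diminished.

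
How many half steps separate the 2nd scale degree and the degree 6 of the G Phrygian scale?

7

The scale is G Ab Bb C D Eb F.
Ab up to Eb is a perfect fifth — 7 semitones.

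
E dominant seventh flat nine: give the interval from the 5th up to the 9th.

diminished fifth

E dominant seventh flat nine: E-G#-B-D-F.
That puts B below F.
5 letter names make it a fifth; at 6 semitones (a half step narrower than perfect) the quality is diminished.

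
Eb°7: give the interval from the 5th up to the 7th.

minor 3rd

Ebdim7 (Eb diminished seventh) is spelled Eb-Gb-Bbb-Dbb.
That puts Bbb below Dbb.
3 letter names make it a third; at 3 semitones (a half step narrower than major) the quality is minor.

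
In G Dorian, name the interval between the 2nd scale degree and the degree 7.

minor sixth

The scale runs G A B♭ C D E F.
The 2nd scale degree is A and the degree 7 is F.
From A to F: 8 semitones over a sixth = minor.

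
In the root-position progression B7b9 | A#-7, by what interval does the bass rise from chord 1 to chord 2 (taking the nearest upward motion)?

major 7th

The roots are B and A#.
Counting 7 letters and 11 half steps from B gives a major seventh.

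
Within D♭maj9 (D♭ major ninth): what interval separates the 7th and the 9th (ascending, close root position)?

The chord tones of D♭maj9 are D♭-F-A♭-C-E♭.
7th = C; 9th = E♭.
From C to E♭: 3 semitones over a third = minor.

minor third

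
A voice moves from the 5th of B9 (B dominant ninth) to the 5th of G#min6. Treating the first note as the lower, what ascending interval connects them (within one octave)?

major sixth

B9 (B dominant ninth) has F# as its 5th, and G#min6 has D# as its 5th.
From F# to D# is 9 semitones, exactly the major sixth.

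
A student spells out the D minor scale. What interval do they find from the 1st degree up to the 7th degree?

m7

Spelling the D minor scale: D E F G A B♭ C.
That puts D below C.
From D to C: 10 semitones over a seventh = minor.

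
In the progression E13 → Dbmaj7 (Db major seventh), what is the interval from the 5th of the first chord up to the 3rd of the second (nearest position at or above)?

diminished 5th

E13 has B as its 5th, and Dbmaj7 (Db major seventh) has F as its 3rd.
From B to F: 6 semitones over a fifth = diminished.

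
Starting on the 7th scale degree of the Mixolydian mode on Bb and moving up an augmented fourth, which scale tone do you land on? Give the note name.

D

The scale is Bb C D Eb F G Ab.
The 7th scale degree is Ab; an augmented fourth above that is D — scale degree 3.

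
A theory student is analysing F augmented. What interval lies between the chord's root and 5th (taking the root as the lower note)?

augmented fifth

Faug: F A C#.
Root = F; 5th = C#.
F up to C# is 8 semitones, a half step wider than a perfect fifth, so the interval is augmented.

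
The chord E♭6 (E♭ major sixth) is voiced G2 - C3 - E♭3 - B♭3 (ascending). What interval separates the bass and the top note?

minor tenth

The outer voices are G2 and B♭3.
G up to B♭ is 15 semitones, a half step narrower than a major tenth, so the interval is minor.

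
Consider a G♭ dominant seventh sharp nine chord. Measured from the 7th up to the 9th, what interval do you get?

augmented 3rd

Spelling the chord: G♭–B♭–D♭–F♭–A.
So we need the interval from F♭ up to A.
From F♭ to A: 5 semitones over a third = augmented.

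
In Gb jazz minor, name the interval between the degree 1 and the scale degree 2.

M2

The scale runs Gb Ab Bbb Cb Db Eb F.
So we need the interval from Gb up to Ab.
From Gb to Ab is 2 semitones, exactly the major second.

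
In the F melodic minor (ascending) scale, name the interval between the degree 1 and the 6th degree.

major sixth

Spelling the F melodic minor (ascending) scale: F G Ab Bb C D E.
So we need the interval from F up to D.
Counting 6 letters and 9 half steps from F gives a major sixth.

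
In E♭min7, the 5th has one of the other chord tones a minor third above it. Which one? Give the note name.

E♭min7 (E♭ minor seventh): E♭–G♭–B♭–D♭.
The 5th is B♭. A minor third above B♭ is D♭.
D♭ is the chord's 7th.

Db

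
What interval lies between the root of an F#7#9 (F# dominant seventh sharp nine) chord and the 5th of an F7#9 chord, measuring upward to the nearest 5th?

d5

F#7#9 (F# dominant seventh sharp nine) has F# as its root, and F7#9 has C as its 5th.
From F# to C: 6 semitones over a fifth = diminished.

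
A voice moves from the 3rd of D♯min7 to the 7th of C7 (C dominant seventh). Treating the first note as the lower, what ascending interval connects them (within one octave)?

diminished fourth

The 3rd of D♯min7 is F♯; the 7th of C7 (C dominant seventh) is B♭.
4 letter names make it a fourth; at 4 semitones (a half step narrower than perfect) the quality is diminished.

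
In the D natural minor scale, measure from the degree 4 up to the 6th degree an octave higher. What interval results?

minor tenth

D natural minor: D E F G A Bb C.
So we need the interval from G up to Bb.
10 letter names make it a tenth; at 15 semitones (a half step narrower than major) the quality is minor.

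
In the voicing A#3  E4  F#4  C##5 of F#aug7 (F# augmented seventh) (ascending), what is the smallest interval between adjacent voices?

major second

Adjacent intervals: A#3→E4 = diminished fifth; E4→F#4 = major second; F#4→C##5 = augmented fifth.
The smallest is E4 to F#4, a major second (2 semitones).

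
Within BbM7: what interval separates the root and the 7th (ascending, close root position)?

Bb major seventh: Bb–D–F–A.
Root = Bb; 7th = A.
Counting 7 letters and 11 half steps from Bb gives a major seventh.

major seventh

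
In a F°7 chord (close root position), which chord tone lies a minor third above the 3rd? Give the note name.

Cb

The chord tones of F°7 are F-Ab-Cb-Ebb.
The 3rd is Ab. A minor third above Ab is Cb.
Cb is the chord's 5th.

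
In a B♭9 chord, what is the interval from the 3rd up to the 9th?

m7

The chord tones of B♭9 are B♭, D, F, A♭, C.
So we need the interval from D up to C.
7 letter names make it a seventh; at 10 semitones (a half step narrower than major) the quality is minor.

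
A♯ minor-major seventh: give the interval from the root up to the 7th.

A♯mM7: A♯-C♯-E♯-G𝄪.
That puts A♯ below G𝄪.
From A♯ to G𝄪 is 11 semitones, exactly the major seventh.

major seventh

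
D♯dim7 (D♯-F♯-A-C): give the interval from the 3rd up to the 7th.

So we need the interval from F♯ up to C.
From F♯ to C: 6 semitones over a fifth = diminished.

diminished fifth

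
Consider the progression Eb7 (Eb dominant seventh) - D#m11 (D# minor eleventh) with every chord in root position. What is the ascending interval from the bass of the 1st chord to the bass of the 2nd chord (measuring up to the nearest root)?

The roots are Eb and D#.
Eb up to D# is 12 semitones, a half step wider than a major seventh, so the interval is augmented.

augmented seventh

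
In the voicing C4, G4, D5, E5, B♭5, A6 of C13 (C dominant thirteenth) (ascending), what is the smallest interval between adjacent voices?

Adjacent intervals: C4→G4 = perfect fifth; G4→D5 = perfect fifth; D5→E5 = major second; E5→B♭5 = diminished fifth; B♭5→A6 = major seventh.
The smallest is D5 to E5, a major second (2 semitones).

major 2nd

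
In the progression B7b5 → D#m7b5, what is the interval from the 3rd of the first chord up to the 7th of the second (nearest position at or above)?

B7b5 has D# as its 3rd, and D#m7b5 has C# as its 7th.
7 letter names make it a seventh; at 10 semitones (a half step narrower than major) the quality is minor.

minor 7th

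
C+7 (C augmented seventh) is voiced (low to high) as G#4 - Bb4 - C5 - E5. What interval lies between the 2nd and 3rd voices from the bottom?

Those voices are Bb4 and C5.
Counting 2 letters and 2 half steps from Bb gives a major second.

M2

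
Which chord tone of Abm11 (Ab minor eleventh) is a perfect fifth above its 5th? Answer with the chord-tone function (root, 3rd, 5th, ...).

Ab minor eleventh: Ab–Cb–Eb–Gb–Bb–Db.
The 5th is Eb. A perfect fifth above Eb is Bb.
Bb is the chord's 9th.

9th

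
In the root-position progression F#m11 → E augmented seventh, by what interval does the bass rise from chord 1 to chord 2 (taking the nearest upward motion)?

The roots are F# and E.
F# up to E is 10 semitones, a half step narrower than a major seventh, so the interval is minor.

minor seventh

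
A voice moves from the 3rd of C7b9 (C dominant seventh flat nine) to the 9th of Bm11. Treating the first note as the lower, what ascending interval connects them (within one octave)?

C7b9 (C dominant seventh flat nine) has E as its 3rd, and Bm11 has C♯ as its 9th.
Counting 6 letters and 9 half steps from E gives a major sixth.

major sixth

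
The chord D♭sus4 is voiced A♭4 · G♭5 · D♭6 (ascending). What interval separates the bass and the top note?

perfect eleventh

The outer voices are A♭4 and D♭6.
From A♭ to D♭ is 17 semitones, exactly the perfect eleventh.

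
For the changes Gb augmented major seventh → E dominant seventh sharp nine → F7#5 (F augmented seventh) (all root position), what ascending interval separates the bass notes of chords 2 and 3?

minor second

The roots are E and F.
From E to F: 1 semitone over a second = minor.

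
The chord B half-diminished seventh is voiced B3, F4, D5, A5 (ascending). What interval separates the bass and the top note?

The outer voices are B3 and A5.
From B to A: 22 semitones over a fourteenth = minor.

minor fourteenth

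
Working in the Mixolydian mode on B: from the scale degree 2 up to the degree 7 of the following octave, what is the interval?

B mixolydian: B C# D# E F# G# A.
That puts C# below A.
C# up to A is 20 semitones, a half step narrower than a major thirteenth, so the interval is minor.

minor thirteenth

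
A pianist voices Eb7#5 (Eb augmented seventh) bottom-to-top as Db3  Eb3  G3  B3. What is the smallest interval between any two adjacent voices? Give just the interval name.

Adjacent intervals: Db3→Eb3 = major second; Eb3→G3 = major third; G3→B3 = major third.
The smallest is Db3 to Eb3, a major second (2 semitones).

major 2nd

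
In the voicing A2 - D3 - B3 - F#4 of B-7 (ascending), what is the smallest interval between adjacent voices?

Adjacent intervals: A2→D3 = perfect fourth; D3→B3 = major sixth; B3→F#4 = perfect fifth.
The smallest is A2 to D3, a perfect fourth (5 semitones).

perfect 4th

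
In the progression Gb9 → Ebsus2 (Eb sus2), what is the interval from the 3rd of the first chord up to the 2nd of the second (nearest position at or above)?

The 3rd of Gb9 is Bb; the 2nd of Ebsus2 (Eb sus2) is F.
Counting 5 letters and 7 half steps from Bb gives a perfect fifth.

P5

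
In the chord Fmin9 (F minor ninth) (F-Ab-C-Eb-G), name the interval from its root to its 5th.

The root is F and the 5th is C.
F up to C spans 5 letter names and 7 semitones — a perfect fifth.

perfect 5th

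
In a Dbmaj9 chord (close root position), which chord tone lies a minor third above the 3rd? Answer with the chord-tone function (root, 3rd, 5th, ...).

5th

Dbmaj9 is spelled Db, F, Ab, C, Eb.
The 3rd is F. A minor third above F is Ab.
Ab is the chord's 5th.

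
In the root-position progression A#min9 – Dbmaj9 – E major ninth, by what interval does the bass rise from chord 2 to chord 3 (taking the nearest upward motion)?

The roots are Db and E.
2 letter names make it a second; at 3 semitones (a half step wider than major) the quality is augmented.

augmented 2nd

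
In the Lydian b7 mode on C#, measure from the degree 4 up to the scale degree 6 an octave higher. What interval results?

The scale runs C# D# E# F## G# A# B.
That puts F## below A#.
F## up to A# is 15 semitones, a half step narrower than a major tenth, so the interval is minor.

minor 10th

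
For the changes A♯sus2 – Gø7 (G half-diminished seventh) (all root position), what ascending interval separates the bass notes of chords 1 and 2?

The roots are A♯ and G.
A♯ up to G is 9 semitones, a whole step narrower than a major seventh, so the interval is diminished.

diminished 7th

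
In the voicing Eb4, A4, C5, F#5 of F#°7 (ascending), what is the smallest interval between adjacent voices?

Adjacent intervals: Eb4→A4 = augmented fourth; A4→C5 = minor third; C5→F#5 = augmented fourth.
The smallest is A4 to C5, a minor third (3 semitones).

minor third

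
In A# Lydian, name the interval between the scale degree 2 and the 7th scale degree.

major 6th

Spelling A# Lydian: A# B# C## D## E# F## G##.
So we need the interval from B# up to G##.
From B# to G## is 9 semitones, exactly the major sixth.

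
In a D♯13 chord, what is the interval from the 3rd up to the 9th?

D♯ dominant thirteenth: D♯, F𝄪, A♯, C♯, E♯, B♯.
3rd = F𝄪; 9th = E♯.
7 letter names make it a seventh; at 10 semitones (a half step narrower than major) the quality is minor.

minor seventh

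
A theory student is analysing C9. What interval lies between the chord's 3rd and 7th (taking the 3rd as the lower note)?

The chord tones of C9 (C dominant ninth) are C, E, G, Bb, D.
The 3rd is E and the 7th is Bb.
From E to Bb: 6 semitones over a fifth = diminished.
This 3–7 tritone is the characteristic tension at the heart of the dominant sound.

diminished fifth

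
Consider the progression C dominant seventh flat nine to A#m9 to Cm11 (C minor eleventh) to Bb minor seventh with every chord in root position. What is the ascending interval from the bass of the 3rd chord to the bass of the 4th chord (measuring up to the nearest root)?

The roots are C and Bb.
C up to Bb is 10 semitones, a half step narrower than a major seventh, so the interval is minor.

minor 7th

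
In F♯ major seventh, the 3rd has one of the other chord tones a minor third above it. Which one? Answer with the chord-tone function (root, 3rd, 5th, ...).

5th

The chord tones of F♯M7 are F♯-A♯-C♯-E♯.
The 3rd is A♯. A minor third above A♯ is C♯.
C♯ is the chord's 5th.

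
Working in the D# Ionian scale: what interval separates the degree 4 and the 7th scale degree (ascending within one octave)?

Spelling the D# Ionian scale: D# E# F## G# A# B# C##.
That puts G# below C##.
From G# to C##: 6 semitones over a fourth = augmented.

augmented fourth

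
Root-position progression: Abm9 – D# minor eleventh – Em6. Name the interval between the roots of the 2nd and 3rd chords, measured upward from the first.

The roots are D# and E.
D# up to E is 1 semitone, a half step narrower than a major second, so the interval is minor.

minor 2nd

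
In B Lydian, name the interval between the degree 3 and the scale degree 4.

M2

Spelling B Lydian: B C# D# E# F# G# A#.
That puts D# below E#.
D# up to E# spans 2 letter names and 2 semitones — a major second.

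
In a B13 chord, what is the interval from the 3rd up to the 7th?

Spelling the chord: B–D♯–F♯–A–C♯–G♯.
That puts D♯ below A.
From D♯ to A: 6 semitones over a fifth = diminished.
That tritone between 3rd and 7th is what gives the dominant seventh its pull toward resolution.

diminished fifth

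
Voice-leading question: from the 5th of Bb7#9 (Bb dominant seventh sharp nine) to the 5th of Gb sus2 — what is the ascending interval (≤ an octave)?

The 5th of Bb7#9 (Bb dominant seventh sharp nine) is F; the 5th of Gb sus2 is Db.
From F to Db: 8 semitones over a sixth = minor.

minor 6th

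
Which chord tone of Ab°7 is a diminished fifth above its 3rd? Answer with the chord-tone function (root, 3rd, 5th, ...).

7th

The chord tones of Ab diminished seventh are Ab, Cb, Ebb, Gbb.
The 3rd is Cb. A diminished fifth above Cb is Gbb.
Gbb is the chord's 7th.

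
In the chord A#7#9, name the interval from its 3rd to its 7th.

diminished fifth

A#7#9: A#-C##-E#-G#-B##.
So we need the interval from C## up to G#.
5 letter names make it a fifth; at 6 semitones (a half step narrower than perfect) the quality is diminished.
This 3–7 tritone is the characteristic tension at the heart of the dominant sound.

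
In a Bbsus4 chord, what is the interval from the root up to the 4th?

perfect fourth

Bbsus4: Bb–Eb–F.
Root = Bb; 4th = Eb.
Counting 4 letters and 5 half steps from Bb gives a perfect fourth.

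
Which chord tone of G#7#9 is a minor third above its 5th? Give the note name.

G#7#9 is spelled G#–B#–D#–F#–A##.
The 5th is D#. A minor third above D# is F#.
F# is the chord's 7th.

F#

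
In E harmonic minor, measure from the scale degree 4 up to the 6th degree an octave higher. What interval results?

The scale runs E F# G A B C D#.
Scale degree 4 = A; degree 6 (up an octave) = C.
From A to C: 15 semitones over a tenth = minor.

minor tenth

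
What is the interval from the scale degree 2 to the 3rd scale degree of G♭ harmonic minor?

minor second

G♭ harmonic minor: G♭ A♭ B𝄫 C♭ D♭ E𝄫 F.
Scale degree 2 = A♭; degree 3 = B𝄫.
2 letter names make it a second; at 1 semitone (a half step narrower than major) the quality is minor.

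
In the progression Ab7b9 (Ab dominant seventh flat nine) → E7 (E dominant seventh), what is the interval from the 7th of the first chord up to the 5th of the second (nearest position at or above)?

augmented 3rd

The 7th of Ab7b9 (Ab dominant seventh flat nine) is Gb; the 5th of E7 (E dominant seventh) is B.
3 letter names make it a third; at 5 semitones (a half step wider than major) the quality is augmented.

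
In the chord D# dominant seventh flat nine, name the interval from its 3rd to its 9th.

diminished seventh

D#7b9 (D# dominant seventh flat nine): D#, F##, A#, C#, E.
So we need the interval from F## up to E.
7 letter names make it a seventh; at 9 semitones (a whole step narrower than major) the quality is diminished.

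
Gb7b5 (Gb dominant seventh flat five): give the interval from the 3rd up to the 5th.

The chord tones of Gb7b5 (Gb dominant seventh flat five) are Gb-Bb-Dbb-Fb.
So we need the interval from Bb up to Dbb.
Bb up to Dbb is 2 semitones, a whole step narrower than a major third, so the interval is diminished.

diminished 3rd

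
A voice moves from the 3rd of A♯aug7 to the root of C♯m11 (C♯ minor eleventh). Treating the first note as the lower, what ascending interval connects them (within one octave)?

The 3rd of A♯aug7 is C𝄪; the root of C♯m11 (C♯ minor eleventh) is C♯.
8 letter names make it an octave; at 11 semitones (a half step narrower than perfect) the quality is diminished.

diminished 8th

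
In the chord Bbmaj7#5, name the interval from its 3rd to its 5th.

major 3rd

Spelling the chord: Bb–D–F#–A.
That puts D below F#.
From D to F# is 4 semitones, exactly the major third.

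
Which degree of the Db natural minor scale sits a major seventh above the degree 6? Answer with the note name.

The scale is Db Eb Fb Gb Ab Bbb Cb.
The degree 6 is Bbb; a major seventh above that is Ab — scale degree 5.

Ab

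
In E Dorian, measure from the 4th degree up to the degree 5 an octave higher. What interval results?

E dorian: E F♯ G A B C♯ D.
So we need the interval from A up to B.
A up to B spans 9 letter names and 14 semitones — a major ninth.

major ninth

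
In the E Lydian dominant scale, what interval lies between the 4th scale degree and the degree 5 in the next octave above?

m9

E lydian dominant: E F# G# A# B C# D.
So we need the interval from A# up to B.
From A# to B: 13 semitones over a ninth = minor.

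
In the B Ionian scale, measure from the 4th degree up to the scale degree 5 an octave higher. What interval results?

Spelling the B Ionian scale: B C♯ D♯ E F♯ G♯ A♯.
4th degree = E; scale degree 5 (up an octave) = F♯.
From E to F♯ is 14 semitones, exactly the major ninth.

major 9th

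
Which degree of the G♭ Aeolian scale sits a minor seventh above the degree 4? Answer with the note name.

Bbb

The scale is G♭ A♭ B𝄫 C♭ D♭ E𝄫 F♭.
The degree 4 is C♭; a minor seventh above that is B𝄫 — scale degree 3.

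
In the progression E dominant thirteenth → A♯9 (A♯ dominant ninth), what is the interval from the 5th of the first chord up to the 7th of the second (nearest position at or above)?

major sixth

The 5th of E dominant thirteenth is B; the 7th of A♯9 (A♯ dominant ninth) is G♯.
From B to G♯ is 9 semitones, exactly the major sixth.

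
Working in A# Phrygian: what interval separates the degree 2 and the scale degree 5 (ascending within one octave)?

Spelling A# Phrygian: A# B C# D# E# F# G#.
The degree 2 is B and the degree 5 is E#.
4 letter names make it a fourth; at 6 semitones (a half step wider than perfect) the quality is augmented.

augmented fourth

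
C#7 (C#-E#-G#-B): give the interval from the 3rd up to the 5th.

That puts E# below G#.
From E# to G#: 3 semitones over a third = minor.

minor third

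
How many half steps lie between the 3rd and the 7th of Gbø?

7

Spelling the chord: Gb-Bbb-Dbb-Fb.
Bbb to Fb is a perfect fifth: 7 semitones.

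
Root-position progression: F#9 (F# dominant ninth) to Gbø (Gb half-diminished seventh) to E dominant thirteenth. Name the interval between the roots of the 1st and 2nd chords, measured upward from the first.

The roots are F# and Gb.
From F# to Gb: 0 semitones over a second = diminished.

diminished second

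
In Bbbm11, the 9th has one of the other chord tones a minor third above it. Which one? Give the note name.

Ebb

Bbb minor eleventh: Bbb, Dbb, Fb, Abb, Cb, Ebb.
The 9th is Cb. A minor third above Cb is Ebb.
Ebb is the chord's 11th.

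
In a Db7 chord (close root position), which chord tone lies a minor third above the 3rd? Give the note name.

Db dominant seventh is spelled Db F Ab Cb.
The 3rd is F. A minor third above F is Ab.
Ab is the chord's 5th.

Ab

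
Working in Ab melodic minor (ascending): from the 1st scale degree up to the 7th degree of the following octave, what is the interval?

major 14th

Ab melodic minor: Ab Bb Cb Db Eb F G.
The 1st scale degree is Ab and the 7th degree (up an octave) is G.
From Ab to G is 23 semitones, exactly the major fourteenth.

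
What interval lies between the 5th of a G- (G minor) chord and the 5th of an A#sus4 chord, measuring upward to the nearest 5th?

The 5th of G- (G minor) is D; the 5th of A#sus4 is E#.
2 letter names make it a second; at 3 semitones (a half step wider than major) the quality is augmented.

augmented 2nd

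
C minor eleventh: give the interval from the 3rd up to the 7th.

perfect fifth

Spelling the chord: C Eb G Bb D F.
The 3rd is Eb and the 7th is Bb.
Eb up to Bb spans 5 letter names and 7 semitones — a perfect fifth.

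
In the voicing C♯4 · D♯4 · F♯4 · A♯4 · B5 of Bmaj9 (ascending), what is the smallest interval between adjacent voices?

Adjacent intervals: C♯4→D♯4 = major second; D♯4→F♯4 = minor third; F♯4→A♯4 = major third; A♯4→B5 = minor ninth.
The smallest is C♯4 to D♯4, a major second (2 semitones).

major second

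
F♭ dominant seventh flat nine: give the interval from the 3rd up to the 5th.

F♭ dominant seventh flat nine: F♭–A♭–C♭–E𝄫–G𝄫.
3rd = A♭; 5th = C♭.
From A♭ to C♭: 3 semitones over a third = minor.

minor third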